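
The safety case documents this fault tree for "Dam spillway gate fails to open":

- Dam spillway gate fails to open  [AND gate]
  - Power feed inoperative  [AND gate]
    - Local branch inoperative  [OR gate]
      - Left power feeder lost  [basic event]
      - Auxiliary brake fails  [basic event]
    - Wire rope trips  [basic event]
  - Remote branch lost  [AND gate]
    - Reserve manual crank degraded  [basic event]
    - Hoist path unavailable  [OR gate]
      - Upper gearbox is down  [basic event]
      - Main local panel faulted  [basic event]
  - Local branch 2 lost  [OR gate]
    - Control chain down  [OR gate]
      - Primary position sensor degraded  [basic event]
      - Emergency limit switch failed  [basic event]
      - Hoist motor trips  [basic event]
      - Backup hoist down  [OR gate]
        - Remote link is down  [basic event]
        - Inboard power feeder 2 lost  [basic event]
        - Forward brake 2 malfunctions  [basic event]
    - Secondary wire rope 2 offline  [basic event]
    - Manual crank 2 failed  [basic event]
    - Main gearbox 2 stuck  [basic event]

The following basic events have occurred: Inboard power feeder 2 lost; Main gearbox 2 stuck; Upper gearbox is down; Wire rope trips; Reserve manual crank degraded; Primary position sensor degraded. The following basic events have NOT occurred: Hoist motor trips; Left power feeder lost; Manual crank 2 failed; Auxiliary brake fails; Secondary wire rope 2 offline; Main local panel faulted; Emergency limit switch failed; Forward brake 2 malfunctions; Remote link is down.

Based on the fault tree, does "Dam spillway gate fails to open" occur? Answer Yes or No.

Local branch inoperative [OR]: Left power feeder lost=not, Auxiliary brake fails=not → no input occurs → does not occur.
Power feed inoperative [AND]: Local branch inoperative=not, Wire rope trips=occurs → not all inputs occur → does not occur.
Hoist path unavailable [OR]: Upper gearbox is down=occurs, Main local panel faulted=not → at least one input occurs → occurs.
Remote branch lost [AND]: Reserve manual crank degraded=occurs, Hoist path unavailable=occurs → all inputs occur → occurs.
Backup hoist down [OR]: Remote link is down=not, Inboard power feeder 2 lost=occurs, Forward brake 2 malfunctions=not → at least one input occurs → occurs.
Control chain down [OR]: Primary position sensor degraded=occurs, Emergency limit switch failed=not, Hoist motor trips=not, Backup hoist down=occurs → at least one input occurs → occurs.
Local branch 2 lost [OR]: Control chain down=occurs, Secondary wire rope 2 offline=not, Manual crank 2 failed=not, Main gearbox 2 stuck=occurs → at least one input occurs → occurs.
Dam spillway gate fails to open [AND]: Power feed inoperative=not, Remote branch lost=occurs, Local branch 2 lost=occurs → not all inputs occur → does not occur.

No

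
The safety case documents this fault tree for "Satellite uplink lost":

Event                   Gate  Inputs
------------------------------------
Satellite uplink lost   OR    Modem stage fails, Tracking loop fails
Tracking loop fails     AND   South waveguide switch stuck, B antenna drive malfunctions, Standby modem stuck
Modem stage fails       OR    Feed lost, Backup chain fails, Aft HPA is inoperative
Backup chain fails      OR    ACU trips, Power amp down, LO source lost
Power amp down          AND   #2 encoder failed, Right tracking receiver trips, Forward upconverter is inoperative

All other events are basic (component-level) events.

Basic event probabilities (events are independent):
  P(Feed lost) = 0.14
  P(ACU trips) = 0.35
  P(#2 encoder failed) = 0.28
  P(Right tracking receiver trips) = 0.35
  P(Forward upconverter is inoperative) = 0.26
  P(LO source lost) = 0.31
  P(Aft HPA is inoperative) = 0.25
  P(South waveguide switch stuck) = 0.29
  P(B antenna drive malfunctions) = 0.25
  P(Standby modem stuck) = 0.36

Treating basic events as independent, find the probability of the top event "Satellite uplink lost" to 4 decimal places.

P(Power amp down) [AND] = 0.28 × 0.35 × 0.26 = 0.025480
P(Backup chain fails) [OR] = 1 − (1−0.35) × (1−0.025480) × (1−0.31) = 0.562928
P(Modem stage fails) [OR] = 1 − (1−0.14) × (1−0.562928) × (1−0.25) = 0.718089
P(Tracking loop fails) [AND] = 0.29 × 0.25 × 0.36 = 0.026100
P(Satellite uplink lost) [OR] = 1 − (1−0.718089) × (1−0.026100) = 0.725447
Rounded to 4 decimal places: P(Satellite uplink lost) ≈ 0.7254.

0.7254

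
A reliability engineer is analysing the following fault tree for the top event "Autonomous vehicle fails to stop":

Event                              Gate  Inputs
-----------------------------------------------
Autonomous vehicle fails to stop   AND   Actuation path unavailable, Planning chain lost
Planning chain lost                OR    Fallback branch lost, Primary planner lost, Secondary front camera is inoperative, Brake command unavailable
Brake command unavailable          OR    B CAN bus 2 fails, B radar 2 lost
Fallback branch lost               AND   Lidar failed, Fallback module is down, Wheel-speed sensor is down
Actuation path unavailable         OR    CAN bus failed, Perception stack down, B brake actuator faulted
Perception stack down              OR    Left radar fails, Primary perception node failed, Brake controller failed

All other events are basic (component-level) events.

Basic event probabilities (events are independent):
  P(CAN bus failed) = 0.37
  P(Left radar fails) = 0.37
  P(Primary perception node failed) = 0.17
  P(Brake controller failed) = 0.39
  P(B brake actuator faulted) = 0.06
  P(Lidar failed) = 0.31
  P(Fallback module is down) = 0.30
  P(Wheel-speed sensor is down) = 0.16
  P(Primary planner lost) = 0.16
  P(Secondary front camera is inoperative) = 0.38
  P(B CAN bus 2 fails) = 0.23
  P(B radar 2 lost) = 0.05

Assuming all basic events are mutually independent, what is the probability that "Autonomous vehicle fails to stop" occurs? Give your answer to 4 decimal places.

P(Perception stack down) [OR] = 1 − (1−0.37) × (1−0.17) × (1−0.39) = 0.681031
P(Actuation path unavailable) [OR] = 1 − (1−0.37) × (1−0.681031) × (1−0.06) = 0.811107
P(Fallback branch lost) [AND] = 0.31 × 0.30 × 0.16 = 0.014880
P(Brake command unavailable) [OR] = 1 − (1−0.23) × (1−0.05) = 0.268500
P(Planning chain lost) [OR] = 1 − (1−0.014880) × (1−0.16) × (1−0.38) × (1−0.268500) = 0.624704
P(Autonomous vehicle fails to stop) [AND] = 0.811107 × 0.624704 = 0.506702
Rounded to 4 decimal places: P(Autonomous vehicle fails to stop) ≈ 0.5067.

0.5067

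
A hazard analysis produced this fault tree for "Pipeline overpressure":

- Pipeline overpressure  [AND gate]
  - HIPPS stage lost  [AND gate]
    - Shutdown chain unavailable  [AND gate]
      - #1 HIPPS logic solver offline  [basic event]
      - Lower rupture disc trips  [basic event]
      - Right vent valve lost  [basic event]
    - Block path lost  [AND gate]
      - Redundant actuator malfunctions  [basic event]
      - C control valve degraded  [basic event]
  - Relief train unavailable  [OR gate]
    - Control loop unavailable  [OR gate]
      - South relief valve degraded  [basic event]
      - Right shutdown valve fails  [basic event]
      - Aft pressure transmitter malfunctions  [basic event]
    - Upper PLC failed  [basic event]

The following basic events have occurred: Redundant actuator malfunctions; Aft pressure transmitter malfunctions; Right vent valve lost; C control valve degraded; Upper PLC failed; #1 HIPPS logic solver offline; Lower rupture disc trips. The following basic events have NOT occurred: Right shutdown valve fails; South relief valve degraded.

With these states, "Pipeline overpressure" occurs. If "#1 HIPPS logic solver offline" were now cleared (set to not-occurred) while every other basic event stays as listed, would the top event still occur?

Counterfactual: set "#1 HIPPS logic solver offline" to not occurred.
Shutdown chain unavailable [AND]: #1 HIPPS logic solver offline=not, Lower rupture disc trips=occurs, Right vent valve lost=occurs → not all inputs occur → does not occur.
Block path lost [AND]: Redundant actuator malfunctions=occurs, C control valve degraded=occurs → all inputs occur → occurs.
HIPPS stage lost [AND]: Shutdown chain unavailable=not, Block path lost=occurs → not all inputs occur → does not occur.
Control loop unavailable [OR]: South relief valve degraded=not, Right shutdown valve fails=not, Aft pressure transmitter malfunctions=occurs → at least one input occurs → occurs.
Relief train unavailable [OR]: Control loop unavailable=occurs, Upper PLC failed=occurs → at least one input occurs → occurs.
Pipeline overpressure [AND]: HIPPS stage lost=not, Relief train unavailable=occurs → not all inputs occur → does not occur.

No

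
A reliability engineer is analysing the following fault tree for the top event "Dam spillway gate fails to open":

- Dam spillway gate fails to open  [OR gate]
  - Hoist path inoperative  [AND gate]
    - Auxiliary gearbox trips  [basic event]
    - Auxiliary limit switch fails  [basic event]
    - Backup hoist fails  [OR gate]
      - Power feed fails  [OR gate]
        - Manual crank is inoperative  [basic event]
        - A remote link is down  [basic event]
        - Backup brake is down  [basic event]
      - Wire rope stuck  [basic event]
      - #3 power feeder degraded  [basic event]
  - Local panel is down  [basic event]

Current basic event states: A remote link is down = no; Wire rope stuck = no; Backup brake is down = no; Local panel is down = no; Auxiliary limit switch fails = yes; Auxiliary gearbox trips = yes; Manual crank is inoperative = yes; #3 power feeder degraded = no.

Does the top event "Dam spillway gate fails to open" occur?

Yes

Power feed fails [OR]: Manual crank is inoperative=occurs, A remote link is down=not, Backup brake is down=not → at least one input occurs → occurs.
Backup hoist fails [OR]: Power feed fails=occurs, Wire rope stuck=not, #3 power feeder degraded=not → at least one input occurs → occurs.
Hoist path inoperative [AND]: Auxiliary gearbox trips=occurs, Auxiliary limit switch fails=occurs, Backup hoist fails=occurs → all inputs occur → occurs.
Dam spillway gate fails to open [OR]: Hoist path inoperative=occurs, Local panel is down=not → at least one input occurs → occurs.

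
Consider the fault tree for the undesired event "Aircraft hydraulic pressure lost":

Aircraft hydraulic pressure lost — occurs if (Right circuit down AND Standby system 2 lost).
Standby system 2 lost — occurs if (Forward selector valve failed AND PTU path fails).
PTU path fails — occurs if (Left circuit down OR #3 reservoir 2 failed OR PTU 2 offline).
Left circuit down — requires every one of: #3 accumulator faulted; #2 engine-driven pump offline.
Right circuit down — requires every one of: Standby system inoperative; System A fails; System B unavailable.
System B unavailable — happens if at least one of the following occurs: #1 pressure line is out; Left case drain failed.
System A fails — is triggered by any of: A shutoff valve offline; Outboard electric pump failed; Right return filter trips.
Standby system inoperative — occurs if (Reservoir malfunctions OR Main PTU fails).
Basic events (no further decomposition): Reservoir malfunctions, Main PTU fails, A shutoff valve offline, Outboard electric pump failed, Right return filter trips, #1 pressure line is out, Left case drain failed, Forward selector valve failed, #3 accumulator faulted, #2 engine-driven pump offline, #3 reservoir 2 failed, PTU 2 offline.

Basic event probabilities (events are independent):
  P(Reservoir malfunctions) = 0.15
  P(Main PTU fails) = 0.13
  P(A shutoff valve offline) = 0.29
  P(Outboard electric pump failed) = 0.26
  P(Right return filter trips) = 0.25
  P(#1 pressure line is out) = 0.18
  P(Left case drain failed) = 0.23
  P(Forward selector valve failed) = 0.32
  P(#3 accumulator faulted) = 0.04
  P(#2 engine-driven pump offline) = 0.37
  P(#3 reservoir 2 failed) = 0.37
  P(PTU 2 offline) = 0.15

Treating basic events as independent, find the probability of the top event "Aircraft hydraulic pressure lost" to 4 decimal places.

0.0088

P(Standby system inoperative) [OR] = 1 − (1−0.15) × (1−0.13) = 0.260500
P(System A fails) [OR] = 1 − (1−0.29) × (1−0.26) × (1−0.25) = 0.605950
P(System B unavailable) [OR] = 1 − (1−0.18) × (1−0.23) = 0.368600
P(Right circuit down) [AND] = 0.260500 × 0.605950 × 0.368600 = 0.058184
P(Left circuit down) [AND] = 0.04 × 0.37 = 0.014800
P(PTU path fails) [OR] = 1 − (1−0.014800) × (1−0.37) × (1−0.15) = 0.472425
P(Standby system 2 lost) [AND] = 0.32 × 0.472425 = 0.151176
P(Aircraft hydraulic pressure lost) [AND] = 0.058184 × 0.151176 = 0.008796
Rounded to 4 decimal places: P(Aircraft hydraulic pressure lost) ≈ 0.0088.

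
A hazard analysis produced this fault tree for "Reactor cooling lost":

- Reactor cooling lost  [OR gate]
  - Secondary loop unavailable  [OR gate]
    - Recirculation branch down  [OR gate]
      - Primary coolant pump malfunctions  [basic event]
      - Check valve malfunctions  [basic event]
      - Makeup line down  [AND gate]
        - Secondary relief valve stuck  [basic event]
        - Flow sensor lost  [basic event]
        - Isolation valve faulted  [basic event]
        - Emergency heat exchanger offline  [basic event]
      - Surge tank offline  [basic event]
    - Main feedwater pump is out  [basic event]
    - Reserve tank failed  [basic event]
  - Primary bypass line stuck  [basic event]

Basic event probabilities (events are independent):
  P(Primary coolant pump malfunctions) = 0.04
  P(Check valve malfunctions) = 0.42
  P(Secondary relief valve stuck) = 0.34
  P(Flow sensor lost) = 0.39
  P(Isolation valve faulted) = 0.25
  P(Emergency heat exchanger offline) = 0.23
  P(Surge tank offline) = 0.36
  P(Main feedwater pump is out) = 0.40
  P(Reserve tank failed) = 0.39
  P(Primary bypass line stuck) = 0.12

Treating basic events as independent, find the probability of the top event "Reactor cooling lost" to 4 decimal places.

0.8861

P(Makeup line down) [AND] = 0.34 × 0.39 × 0.25 × 0.23 = 0.007625
P(Recirculation branch down) [OR] = 1 − (1−0.04) × (1−0.42) × (1−0.007625) × (1−0.36) = 0.646365
P(Secondary loop unavailable) [OR] = 1 − (1−0.646365) × (1−0.40) × (1−0.39) = 0.870570
P(Reactor cooling lost) [OR] = 1 − (1−0.870570) × (1−0.12) = 0.886102
Rounded to 4 decimal places: P(Reactor cooling lost) ≈ 0.8861.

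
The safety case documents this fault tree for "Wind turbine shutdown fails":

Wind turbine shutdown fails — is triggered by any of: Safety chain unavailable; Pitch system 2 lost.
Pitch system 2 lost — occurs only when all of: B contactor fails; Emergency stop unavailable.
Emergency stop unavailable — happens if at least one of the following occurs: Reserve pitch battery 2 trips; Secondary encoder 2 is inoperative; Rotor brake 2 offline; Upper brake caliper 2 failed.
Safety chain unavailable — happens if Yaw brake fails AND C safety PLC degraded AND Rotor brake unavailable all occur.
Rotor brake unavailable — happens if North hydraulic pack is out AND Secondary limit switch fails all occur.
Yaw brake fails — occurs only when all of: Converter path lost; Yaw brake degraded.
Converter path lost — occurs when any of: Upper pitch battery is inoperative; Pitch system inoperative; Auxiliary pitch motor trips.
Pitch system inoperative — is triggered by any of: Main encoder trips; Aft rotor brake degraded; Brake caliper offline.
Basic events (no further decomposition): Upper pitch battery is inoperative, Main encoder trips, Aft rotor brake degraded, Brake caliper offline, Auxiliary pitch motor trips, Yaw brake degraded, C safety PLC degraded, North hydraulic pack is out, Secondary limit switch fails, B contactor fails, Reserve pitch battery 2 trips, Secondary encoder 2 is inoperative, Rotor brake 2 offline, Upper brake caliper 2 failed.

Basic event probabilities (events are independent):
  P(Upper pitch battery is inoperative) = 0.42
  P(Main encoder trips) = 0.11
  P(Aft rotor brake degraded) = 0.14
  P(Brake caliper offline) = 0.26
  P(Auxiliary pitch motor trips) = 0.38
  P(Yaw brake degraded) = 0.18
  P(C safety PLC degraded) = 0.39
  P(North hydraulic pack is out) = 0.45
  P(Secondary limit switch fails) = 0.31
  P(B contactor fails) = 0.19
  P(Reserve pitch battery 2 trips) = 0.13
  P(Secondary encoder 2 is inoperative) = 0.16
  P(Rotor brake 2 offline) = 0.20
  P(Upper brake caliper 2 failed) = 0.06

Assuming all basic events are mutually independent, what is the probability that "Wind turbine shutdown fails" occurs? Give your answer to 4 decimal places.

P(Pitch system inoperative) [OR] = 1 − (1−0.11) × (1−0.14) × (1−0.26) = 0.433604
P(Converter path lost) [OR] = 1 − (1−0.42) × (1−0.433604) × (1−0.38) = 0.796324
P(Yaw brake fails) [AND] = 0.796324 × 0.18 = 0.143338
P(Rotor brake unavailable) [AND] = 0.45 × 0.31 = 0.139500
P(Safety chain unavailable) [AND] = 0.143338 × 0.39 × 0.139500 = 0.007798
P(Emergency stop unavailable) [OR] = 1 − (1−0.13) × (1−0.16) × (1−0.20) × (1−0.06) = 0.450438
P(Pitch system 2 lost) [AND] = 0.19 × 0.450438 = 0.085583
P(Wind turbine shutdown fails) [OR] = 1 − (1−0.007798) × (1−0.085583) = 0.092714
Rounded to 4 decimal places: P(Wind turbine shutdown fails) ≈ 0.0927.

0.0927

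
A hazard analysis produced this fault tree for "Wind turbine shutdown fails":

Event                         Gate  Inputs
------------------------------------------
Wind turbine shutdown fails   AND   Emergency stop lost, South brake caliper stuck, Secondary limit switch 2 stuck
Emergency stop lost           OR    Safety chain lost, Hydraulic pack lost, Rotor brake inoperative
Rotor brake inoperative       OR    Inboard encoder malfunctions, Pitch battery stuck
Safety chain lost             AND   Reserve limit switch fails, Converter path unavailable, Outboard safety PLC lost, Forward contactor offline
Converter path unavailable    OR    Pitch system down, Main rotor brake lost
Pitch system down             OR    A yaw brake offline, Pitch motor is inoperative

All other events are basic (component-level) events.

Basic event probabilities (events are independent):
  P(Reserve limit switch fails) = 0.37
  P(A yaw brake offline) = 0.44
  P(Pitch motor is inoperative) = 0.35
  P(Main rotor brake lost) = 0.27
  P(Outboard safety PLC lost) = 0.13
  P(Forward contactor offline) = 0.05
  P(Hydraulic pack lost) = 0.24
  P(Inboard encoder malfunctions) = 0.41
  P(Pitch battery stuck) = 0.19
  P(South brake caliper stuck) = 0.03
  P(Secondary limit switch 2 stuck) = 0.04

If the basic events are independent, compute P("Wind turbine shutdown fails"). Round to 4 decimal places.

0.0008

P(Pitch system down) [OR] = 1 − (1−0.44) × (1−0.35) = 0.636000
P(Converter path unavailable) [OR] = 1 − (1−0.636000) × (1−0.27) = 0.734280
P(Safety chain lost) [AND] = 0.37 × 0.734280 × 0.13 × 0.05 = 0.001766
P(Rotor brake inoperative) [OR] = 1 − (1−0.41) × (1−0.19) = 0.522100
P(Emergency stop lost) [OR] = 1 − (1−0.001766) × (1−0.24) × (1−0.522100) = 0.637437
P(Wind turbine shutdown fails) [AND] = 0.637437 × 0.03 × 0.04 = 0.000765
Rounded to 4 decimal places: P(Wind turbine shutdown fails) ≈ 0.0008.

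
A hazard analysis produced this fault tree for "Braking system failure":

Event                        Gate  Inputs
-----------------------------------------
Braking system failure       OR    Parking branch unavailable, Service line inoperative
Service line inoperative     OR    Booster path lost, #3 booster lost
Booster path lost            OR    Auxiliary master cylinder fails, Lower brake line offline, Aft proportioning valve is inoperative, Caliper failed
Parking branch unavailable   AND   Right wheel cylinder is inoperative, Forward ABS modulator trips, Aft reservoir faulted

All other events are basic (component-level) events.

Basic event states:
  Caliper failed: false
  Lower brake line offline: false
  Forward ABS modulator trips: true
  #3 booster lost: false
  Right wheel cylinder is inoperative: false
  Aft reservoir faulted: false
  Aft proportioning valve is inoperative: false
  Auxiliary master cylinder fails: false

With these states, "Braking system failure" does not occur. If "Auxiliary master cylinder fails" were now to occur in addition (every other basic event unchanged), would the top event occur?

Counterfactual: set "Auxiliary master cylinder fails" to occurred.
Parking branch unavailable [AND]: Right wheel cylinder is inoperative=not, Forward ABS modulator trips=occurs, Aft reservoir faulted=not → not all inputs occur → does not occur.
Booster path lost [OR]: Auxiliary master cylinder fails=occurs, Lower brake line offline=not, Aft proportioning valve is inoperative=not, Caliper failed=not → at least one input occurs → occurs.
Service line inoperative [OR]: Booster path lost=occurs, #3 booster lost=not → at least one input occurs → occurs.
Braking system failure [OR]: Parking branch unavailable=not, Service line inoperative=occurs → at least one input occurs → occurs.

Yes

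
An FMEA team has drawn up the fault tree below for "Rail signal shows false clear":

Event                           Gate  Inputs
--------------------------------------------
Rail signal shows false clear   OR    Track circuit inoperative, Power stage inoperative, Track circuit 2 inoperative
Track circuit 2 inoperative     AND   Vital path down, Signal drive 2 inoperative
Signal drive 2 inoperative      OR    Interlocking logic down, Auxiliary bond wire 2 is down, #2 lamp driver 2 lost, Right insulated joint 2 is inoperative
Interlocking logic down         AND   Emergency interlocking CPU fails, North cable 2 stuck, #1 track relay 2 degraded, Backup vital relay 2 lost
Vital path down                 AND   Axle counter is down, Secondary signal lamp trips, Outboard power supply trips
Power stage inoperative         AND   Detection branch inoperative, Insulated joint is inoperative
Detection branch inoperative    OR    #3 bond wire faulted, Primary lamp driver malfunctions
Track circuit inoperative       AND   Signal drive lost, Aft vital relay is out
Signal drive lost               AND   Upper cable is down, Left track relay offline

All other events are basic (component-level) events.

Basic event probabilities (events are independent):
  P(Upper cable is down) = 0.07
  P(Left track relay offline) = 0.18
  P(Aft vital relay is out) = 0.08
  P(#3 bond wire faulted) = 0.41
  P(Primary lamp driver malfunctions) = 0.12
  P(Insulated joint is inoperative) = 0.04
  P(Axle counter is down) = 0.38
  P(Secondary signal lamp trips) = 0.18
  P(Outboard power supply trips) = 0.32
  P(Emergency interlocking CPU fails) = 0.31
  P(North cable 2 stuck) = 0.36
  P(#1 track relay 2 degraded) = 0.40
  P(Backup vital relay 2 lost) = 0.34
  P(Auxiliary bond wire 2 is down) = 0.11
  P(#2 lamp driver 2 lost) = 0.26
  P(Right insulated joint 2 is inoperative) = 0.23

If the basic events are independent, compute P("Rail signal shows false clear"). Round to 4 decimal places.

0.0310

P(Signal drive lost) [AND] = 0.07 × 0.18 = 0.012600
P(Track circuit inoperative) [AND] = 0.012600 × 0.08 = 0.001008
P(Detection branch inoperative) [OR] = 1 − (1−0.41) × (1−0.12) = 0.480800
P(Power stage inoperative) [AND] = 0.480800 × 0.04 = 0.019232
P(Vital path down) [AND] = 0.38 × 0.18 × 0.32 = 0.021888
P(Interlocking logic down) [AND] = 0.31 × 0.36 × 0.40 × 0.34 = 0.015178
P(Signal drive 2 inoperative) [OR] = 1 − (1−0.015178) × (1−0.11) × (1−0.26) × (1−0.23) = 0.500575
P(Track circuit 2 inoperative) [AND] = 0.021888 × 0.500575 = 0.010957
P(Rail signal shows false clear) [OR] = 1 − (1−0.001008) × (1−0.019232) × (1−0.010957) = 0.030956
Rounded to 4 decimal places: P(Rail signal shows false clear) ≈ 0.0310.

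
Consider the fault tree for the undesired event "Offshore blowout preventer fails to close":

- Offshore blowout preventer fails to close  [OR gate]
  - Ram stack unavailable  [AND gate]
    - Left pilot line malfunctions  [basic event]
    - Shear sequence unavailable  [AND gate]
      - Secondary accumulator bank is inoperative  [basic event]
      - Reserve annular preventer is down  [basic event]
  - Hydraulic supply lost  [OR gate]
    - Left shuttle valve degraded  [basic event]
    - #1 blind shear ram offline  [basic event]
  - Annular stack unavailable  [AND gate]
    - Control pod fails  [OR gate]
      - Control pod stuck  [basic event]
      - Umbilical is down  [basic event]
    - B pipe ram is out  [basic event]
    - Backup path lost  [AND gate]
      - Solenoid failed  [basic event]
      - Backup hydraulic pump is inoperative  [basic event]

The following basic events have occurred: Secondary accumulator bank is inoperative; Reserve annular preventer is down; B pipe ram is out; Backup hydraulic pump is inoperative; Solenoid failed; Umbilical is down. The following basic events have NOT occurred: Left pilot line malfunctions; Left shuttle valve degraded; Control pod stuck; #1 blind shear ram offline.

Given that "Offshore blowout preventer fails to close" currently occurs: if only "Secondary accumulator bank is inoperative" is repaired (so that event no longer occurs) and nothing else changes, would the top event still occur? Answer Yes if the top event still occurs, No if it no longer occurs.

Yes

Counterfactual: set "Secondary accumulator bank is inoperative" to not occurred.
Shear sequence unavailable [AND]: Secondary accumulator bank is inoperative=not, Reserve annular preventer is down=occurs → not all inputs occur → does not occur.
Ram stack unavailable [AND]: Left pilot line malfunctions=not, Shear sequence unavailable=not → not all inputs occur → does not occur.
Hydraulic supply lost [OR]: Left shuttle valve degraded=not, #1 blind shear ram offline=not → no input occurs → does not occur.
Control pod fails [OR]: Control pod stuck=not, Umbilical is down=occurs → at least one input occurs → occurs.
Backup path lost [AND]: Solenoid failed=occurs, Backup hydraulic pump is inoperative=occurs → all inputs occur → occurs.
Annular stack unavailable [AND]: Control pod fails=occurs, B pipe ram is out=occurs, Backup path lost=occurs → all inputs occur → occurs.
Offshore blowout preventer fails to close [OR]: Ram stack unavailable=not, Hydraulic supply lost=not, Annular stack unavailable=occurs → at least one input occurs → occurs.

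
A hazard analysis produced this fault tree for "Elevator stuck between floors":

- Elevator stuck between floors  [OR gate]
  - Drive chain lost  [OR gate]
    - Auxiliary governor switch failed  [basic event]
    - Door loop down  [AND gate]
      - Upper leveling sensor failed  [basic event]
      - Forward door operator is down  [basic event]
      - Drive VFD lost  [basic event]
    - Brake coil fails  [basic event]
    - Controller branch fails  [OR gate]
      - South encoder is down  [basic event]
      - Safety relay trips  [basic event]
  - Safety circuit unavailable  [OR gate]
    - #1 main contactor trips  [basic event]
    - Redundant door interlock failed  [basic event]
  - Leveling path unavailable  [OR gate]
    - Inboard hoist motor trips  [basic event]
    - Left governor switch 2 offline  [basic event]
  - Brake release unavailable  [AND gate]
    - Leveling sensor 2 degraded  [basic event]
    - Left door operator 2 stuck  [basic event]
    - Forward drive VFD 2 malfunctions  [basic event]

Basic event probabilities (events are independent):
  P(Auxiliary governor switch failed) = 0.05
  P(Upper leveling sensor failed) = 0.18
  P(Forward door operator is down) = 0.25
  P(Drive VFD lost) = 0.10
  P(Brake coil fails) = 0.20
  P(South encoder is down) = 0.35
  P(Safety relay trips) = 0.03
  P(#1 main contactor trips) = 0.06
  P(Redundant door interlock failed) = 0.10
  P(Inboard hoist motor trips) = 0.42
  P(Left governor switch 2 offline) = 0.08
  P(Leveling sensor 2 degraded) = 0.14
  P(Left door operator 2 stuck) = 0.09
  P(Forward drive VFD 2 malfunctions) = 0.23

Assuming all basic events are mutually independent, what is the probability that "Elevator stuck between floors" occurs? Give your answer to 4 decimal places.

P(Door loop down) [AND] = 0.18 × 0.25 × 0.10 = 0.004500
P(Controller branch fails) [OR] = 1 − (1−0.35) × (1−0.03) = 0.369500
P(Drive chain lost) [OR] = 1 − (1−0.05) × (1−0.004500) × (1−0.20) × (1−0.369500) = 0.522976
P(Safety circuit unavailable) [OR] = 1 − (1−0.06) × (1−0.10) = 0.154000
P(Leveling path unavailable) [OR] = 1 − (1−0.42) × (1−0.08) = 0.466400
P(Brake release unavailable) [AND] = 0.14 × 0.09 × 0.23 = 0.002898
P(Elevator stuck between floors) [OR] = 1 − (1−0.522976) × (1−0.154000) × (1−0.466400) × (1−0.002898) = 0.785283
Rounded to 4 decimal places: P(Elevator stuck between floors) ≈ 0.7853.

0.7853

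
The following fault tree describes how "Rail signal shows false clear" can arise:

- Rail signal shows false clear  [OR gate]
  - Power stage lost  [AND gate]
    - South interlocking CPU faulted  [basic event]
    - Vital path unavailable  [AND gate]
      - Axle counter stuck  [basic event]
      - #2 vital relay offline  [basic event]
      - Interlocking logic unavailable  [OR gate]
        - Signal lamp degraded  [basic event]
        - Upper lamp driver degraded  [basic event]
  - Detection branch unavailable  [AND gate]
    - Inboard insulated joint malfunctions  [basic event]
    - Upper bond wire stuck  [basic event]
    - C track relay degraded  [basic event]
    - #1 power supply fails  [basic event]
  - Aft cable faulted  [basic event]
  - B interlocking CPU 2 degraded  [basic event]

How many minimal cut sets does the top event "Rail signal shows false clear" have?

5

Interlocking logic unavailable [OR]: union of children's cut sets → 2 cut set(s).
Vital path unavailable [AND]: one cut set from each child combined → 1 × 1 × 2 = 2 cut set(s).
Power stage lost [AND]: one cut set from each child combined → 1 × 2 = 2 cut set(s).
Detection branch unavailable [AND]: one cut set from each child combined → 1 × 1 × 1 × 1 = 1 cut set(s).
Rail signal shows false clear [OR]: union of children's cut sets → 5 cut set(s).
Minimal cut sets: {#2 vital relay offline, Axle counter stuck, Signal lamp degraded, South interlocking CPU faulted}; {#2 vital relay offline, Axle counter stuck, South interlocking CPU faulted, Upper lamp driver degraded}; {#1 power supply fails, C track relay degraded, Inboard insulated joint malfunctions, Upper bond wire stuck}; {Aft cable faulted}; {B interlocking CPU 2 degraded}.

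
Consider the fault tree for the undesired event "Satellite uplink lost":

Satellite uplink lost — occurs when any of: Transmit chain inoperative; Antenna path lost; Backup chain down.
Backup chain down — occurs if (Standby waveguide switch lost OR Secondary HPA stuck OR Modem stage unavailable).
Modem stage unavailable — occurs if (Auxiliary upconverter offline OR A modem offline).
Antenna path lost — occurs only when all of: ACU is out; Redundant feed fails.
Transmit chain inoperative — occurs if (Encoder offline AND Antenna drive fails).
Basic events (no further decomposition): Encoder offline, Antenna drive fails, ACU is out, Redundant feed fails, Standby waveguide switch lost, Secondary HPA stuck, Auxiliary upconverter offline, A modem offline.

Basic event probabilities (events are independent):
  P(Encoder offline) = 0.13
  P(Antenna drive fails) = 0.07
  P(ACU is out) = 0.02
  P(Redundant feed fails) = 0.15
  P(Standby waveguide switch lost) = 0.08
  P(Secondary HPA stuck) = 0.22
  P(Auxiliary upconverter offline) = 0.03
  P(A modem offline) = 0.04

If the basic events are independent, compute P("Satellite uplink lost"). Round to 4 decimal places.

0.3398

P(Transmit chain inoperative) [AND] = 0.13 × 0.07 = 0.009100
P(Antenna path lost) [AND] = 0.02 × 0.15 = 0.003000
P(Modem stage unavailable) [OR] = 1 − (1−0.03) × (1−0.04) = 0.068800
P(Backup chain down) [OR] = 1 − (1−0.08) × (1−0.22) × (1−0.068800) = 0.331771
P(Satellite uplink lost) [OR] = 1 − (1−0.009100) × (1−0.003000) × (1−0.331771) = 0.339838
Rounded to 4 decimal places: P(Satellite uplink lost) ≈ 0.3398.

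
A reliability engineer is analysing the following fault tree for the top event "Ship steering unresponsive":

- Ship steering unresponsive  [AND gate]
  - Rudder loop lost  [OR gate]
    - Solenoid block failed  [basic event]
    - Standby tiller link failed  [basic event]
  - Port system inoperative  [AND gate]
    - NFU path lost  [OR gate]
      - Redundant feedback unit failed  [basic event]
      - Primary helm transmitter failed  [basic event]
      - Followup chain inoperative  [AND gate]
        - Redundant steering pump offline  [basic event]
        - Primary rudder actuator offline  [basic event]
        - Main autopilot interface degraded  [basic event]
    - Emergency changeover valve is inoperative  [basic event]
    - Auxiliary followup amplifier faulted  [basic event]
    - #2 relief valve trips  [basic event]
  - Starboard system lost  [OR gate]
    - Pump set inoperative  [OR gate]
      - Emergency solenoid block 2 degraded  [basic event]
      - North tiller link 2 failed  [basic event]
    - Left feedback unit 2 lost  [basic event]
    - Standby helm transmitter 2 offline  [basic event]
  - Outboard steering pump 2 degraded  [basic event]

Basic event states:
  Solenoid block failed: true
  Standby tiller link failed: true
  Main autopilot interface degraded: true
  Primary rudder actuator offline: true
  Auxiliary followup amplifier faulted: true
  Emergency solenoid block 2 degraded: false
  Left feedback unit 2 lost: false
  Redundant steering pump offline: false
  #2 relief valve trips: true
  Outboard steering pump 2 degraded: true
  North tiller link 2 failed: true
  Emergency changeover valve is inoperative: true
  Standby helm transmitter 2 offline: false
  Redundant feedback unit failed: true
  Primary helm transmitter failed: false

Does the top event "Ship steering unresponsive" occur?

Rudder loop lost [OR]: Solenoid block failed=occurs, Standby tiller link failed=occurs → at least one input occurs → occurs.
Followup chain inoperative [AND]: Redundant steering pump offline=not, Primary rudder actuator offline=occurs, Main autopilot interface degraded=occurs → not all inputs occur → does not occur.
NFU path lost [OR]: Redundant feedback unit failed=occurs, Primary helm transmitter failed=not, Followup chain inoperative=not → at least one input occurs → occurs.
Port system inoperative [AND]: NFU path lost=occurs, Emergency changeover valve is inoperative=occurs, Auxiliary followup amplifier faulted=occurs, #2 relief valve trips=occurs → all inputs occur → occurs.
Pump set inoperative [OR]: Emergency solenoid block 2 degraded=not, North tiller link 2 failed=occurs → at least one input occurs → occurs.
Starboard system lost [OR]: Pump set inoperative=occurs, Left feedback unit 2 lost=not, Standby helm transmitter 2 offline=not → at least one input occurs → occurs.
Ship steering unresponsive [AND]: Rudder loop lost=occurs, Port system inoperative=occurs, Starboard system lost=occurs, Outboard steering pump 2 degraded=occurs → all inputs occur → occurs.

Yes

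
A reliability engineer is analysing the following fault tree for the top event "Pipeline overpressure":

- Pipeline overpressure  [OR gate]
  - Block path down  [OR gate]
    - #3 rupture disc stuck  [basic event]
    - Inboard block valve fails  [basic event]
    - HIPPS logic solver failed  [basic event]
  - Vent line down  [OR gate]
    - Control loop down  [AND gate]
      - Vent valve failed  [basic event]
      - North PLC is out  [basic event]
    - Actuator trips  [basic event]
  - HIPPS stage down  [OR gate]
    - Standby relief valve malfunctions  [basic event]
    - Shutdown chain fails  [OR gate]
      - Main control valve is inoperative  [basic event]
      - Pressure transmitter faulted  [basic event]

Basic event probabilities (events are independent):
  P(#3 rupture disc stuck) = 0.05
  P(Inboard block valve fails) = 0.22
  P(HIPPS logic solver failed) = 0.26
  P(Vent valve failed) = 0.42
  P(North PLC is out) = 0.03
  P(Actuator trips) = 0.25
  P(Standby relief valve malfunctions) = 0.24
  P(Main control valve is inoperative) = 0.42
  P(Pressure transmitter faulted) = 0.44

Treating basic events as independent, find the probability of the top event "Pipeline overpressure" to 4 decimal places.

P(Block path down) [OR] = 1 − (1−0.05) × (1−0.22) × (1−0.26) = 0.451660
P(Control loop down) [AND] = 0.42 × 0.03 = 0.012600
P(Vent line down) [OR] = 1 − (1−0.012600) × (1−0.25) = 0.259450
P(Shutdown chain fails) [OR] = 1 − (1−0.42) × (1−0.44) = 0.675200
P(HIPPS stage down) [OR] = 1 − (1−0.24) × (1−0.675200) = 0.753152
P(Pipeline overpressure) [OR] = 1 − (1−0.451660) × (1−0.259450) × (1−0.753152) = 0.899762
Rounded to 4 decimal places: P(Pipeline overpressure) ≈ 0.8998.

0.8998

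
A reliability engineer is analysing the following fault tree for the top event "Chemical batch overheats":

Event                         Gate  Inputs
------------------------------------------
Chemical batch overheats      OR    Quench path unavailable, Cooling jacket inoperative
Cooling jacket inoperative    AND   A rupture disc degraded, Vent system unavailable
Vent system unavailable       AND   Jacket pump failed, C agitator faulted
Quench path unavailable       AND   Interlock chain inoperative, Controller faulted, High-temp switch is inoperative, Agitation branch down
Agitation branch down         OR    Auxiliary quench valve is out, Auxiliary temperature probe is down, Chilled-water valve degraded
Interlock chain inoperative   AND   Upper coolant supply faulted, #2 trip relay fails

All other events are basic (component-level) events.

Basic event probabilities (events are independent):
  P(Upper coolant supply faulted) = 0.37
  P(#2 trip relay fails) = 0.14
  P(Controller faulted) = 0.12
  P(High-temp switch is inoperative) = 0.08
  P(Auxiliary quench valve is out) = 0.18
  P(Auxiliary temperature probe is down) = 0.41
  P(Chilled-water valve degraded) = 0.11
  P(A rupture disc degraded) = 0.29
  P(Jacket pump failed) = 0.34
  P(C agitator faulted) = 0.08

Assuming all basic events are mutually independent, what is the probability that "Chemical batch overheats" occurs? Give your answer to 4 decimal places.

0.0082

P(Interlock chain inoperative) [AND] = 0.37 × 0.14 = 0.051800
P(Agitation branch down) [OR] = 1 − (1−0.18) × (1−0.41) × (1−0.11) = 0.569418
P(Quench path unavailable) [AND] = 0.051800 × 0.12 × 0.08 × 0.569418 = 0.000283
P(Vent system unavailable) [AND] = 0.34 × 0.08 = 0.027200
P(Cooling jacket inoperative) [AND] = 0.29 × 0.027200 = 0.007888
P(Chemical batch overheats) [OR] = 1 − (1−0.000283) × (1−0.007888) = 0.008169
Rounded to 4 decimal places: P(Chemical batch overheats) ≈ 0.0082.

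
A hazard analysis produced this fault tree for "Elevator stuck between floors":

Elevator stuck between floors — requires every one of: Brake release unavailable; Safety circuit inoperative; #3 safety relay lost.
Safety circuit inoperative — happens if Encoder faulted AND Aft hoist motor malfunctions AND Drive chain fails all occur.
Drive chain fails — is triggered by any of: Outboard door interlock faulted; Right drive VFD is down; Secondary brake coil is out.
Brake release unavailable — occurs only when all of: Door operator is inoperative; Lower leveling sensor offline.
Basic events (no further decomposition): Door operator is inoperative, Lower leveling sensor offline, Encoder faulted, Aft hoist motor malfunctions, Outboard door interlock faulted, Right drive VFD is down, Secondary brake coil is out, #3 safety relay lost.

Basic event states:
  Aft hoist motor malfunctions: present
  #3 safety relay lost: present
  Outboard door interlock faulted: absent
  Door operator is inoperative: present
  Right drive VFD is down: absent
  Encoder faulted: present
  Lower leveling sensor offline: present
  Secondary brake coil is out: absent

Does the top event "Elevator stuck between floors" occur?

No

Brake release unavailable [AND]: Door operator is inoperative=occurs, Lower leveling sensor offline=occurs → all inputs occur → occurs.
Drive chain fails [OR]: Outboard door interlock faulted=not, Right drive VFD is down=not, Secondary brake coil is out=not → no input occurs → does not occur.
Safety circuit inoperative [AND]: Encoder faulted=occurs, Aft hoist motor malfunctions=occurs, Drive chain fails=not → not all inputs occur → does not occur.
Elevator stuck between floors [AND]: Brake release unavailable=occurs, Safety circuit inoperative=not, #3 safety relay lost=occurs → not all inputs occur → does not occur.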